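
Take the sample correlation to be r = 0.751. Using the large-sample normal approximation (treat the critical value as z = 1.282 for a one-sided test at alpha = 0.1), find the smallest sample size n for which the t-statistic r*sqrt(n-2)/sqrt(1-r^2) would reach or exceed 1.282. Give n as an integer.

Need r·√(n−2)/√(1−r²) ≥ 1.282
√(n−2) ≥ 1.282·√(1−0.564001) / 0.751 = 1.282·0.660302 / 0.751 = 1.1272
n−2 ≥ 1.2706  ⇒  n ≥ 3.2706
Smallest integer n = 4

4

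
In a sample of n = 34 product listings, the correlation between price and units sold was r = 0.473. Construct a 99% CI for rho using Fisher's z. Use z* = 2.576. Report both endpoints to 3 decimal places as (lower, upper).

(0.051, 0.752)

Fisher z: z_r = atanh(r) = ½·ln((1+0.473)/(1−0.473)) = 0.513928
SE(z) = 1/√(n−3) = 1/√31 = 0.179605
99% ⇒ z* = 2.576; margin = 2.576·0.179605 = 0.462662
CI on z-scale: (0.051266, 0.976590)
Back-transform: tanh(0.051266) = 0.051221, tanh(0.976590) = 0.751586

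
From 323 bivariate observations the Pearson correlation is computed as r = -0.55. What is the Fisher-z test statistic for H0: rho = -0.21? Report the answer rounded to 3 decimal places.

Fisher z: atanh(-0.55) = -0.618381, atanh(-0.21) = -0.213171
z = (z_r − z_0)·√(n−3) = (-0.618381 − (-0.213171))·√320 = -0.405210 · 17.888544 = -7.249

-7.249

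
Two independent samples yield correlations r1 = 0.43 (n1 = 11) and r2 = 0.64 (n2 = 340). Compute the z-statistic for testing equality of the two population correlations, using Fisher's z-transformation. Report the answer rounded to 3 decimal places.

z1 = atanh(0.43) = 0.459897,  z2 = atanh(0.64) = 0.758174
SE = √(1/(n1−3) + 1/(n2−3)) = √(1/8 + 1/337) = √(0.1250000 + 0.0029674) = √0.1279674 = 0.357725
z = (z1 − z2)/SE = (0.459897 − 0.758174) / 0.357725 = -0.298277 / 0.357725 = -0.834

-0.834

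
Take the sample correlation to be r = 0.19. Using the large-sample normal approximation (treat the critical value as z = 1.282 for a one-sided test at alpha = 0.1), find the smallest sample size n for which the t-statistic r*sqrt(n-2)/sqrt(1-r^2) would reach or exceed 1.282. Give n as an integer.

r√(n−2)/√(1−r²) ≥ 1.282  ⇔  n−2 ≥ (1.282)²·(1−r²)/r²
(1−r²)/r² = (1−0.0361)/0.0361 = 26.7008
n ≥ 2 + 1.643524·26.7008 = 2 + 43.8834 = 45.8834
⌈45.8834⌉ = 46

46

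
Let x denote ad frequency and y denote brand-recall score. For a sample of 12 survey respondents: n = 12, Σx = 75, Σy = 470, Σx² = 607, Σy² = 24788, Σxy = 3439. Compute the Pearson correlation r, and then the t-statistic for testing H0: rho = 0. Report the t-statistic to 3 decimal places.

1.997

S_xy = nΣxy − ΣxΣy = 12·3439 − 75·470 = 41268 − 35250 = 6018
S_xx = nΣx² − (Σx)² = 12·607 − 75² = 7284 − 5625 = 1659
S_yy = nΣy² − (Σy)² = 12·24788 − 470² = 297456 − 220900 = 76556
r = S_xy / √(S_xx·S_yy) = 6018 / √(1659·76556) = 6018 / √127006404 = 6018 / 11269.7118 = 0.5340
t = r·√(n−2)/√(1−r²) = 0.5340·√10 / √(1−0.285156) = 1.688656 / 0.845484 = 1.997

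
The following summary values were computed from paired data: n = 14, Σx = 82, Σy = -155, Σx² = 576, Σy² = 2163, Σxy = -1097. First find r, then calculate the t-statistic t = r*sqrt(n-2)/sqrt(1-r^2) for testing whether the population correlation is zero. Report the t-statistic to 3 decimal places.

S_xy = nΣxy − ΣxΣy = 14·(-1097) − 82·(-155) = -15358 − (-12710) = -2648
S_xx = nΣx² − (Σx)² = 14·576 − 82² = 8064 − 6724 = 1340
S_yy = nΣy² − (Σy)² = 14·2163 − (-155)² = 30282 − 24025 = 6257
r = S_xy / √(S_xx·S_yy) = -2648 / √(1340·6257) = -2648 / √8384380 = -2648 / 2895.5794 = -0.9145
t = r·√(n−2)/√(1−r²) = -0.9145·√12 / √(1−0.836310) = -3.167921 / 0.404586 = -7.830

-7.830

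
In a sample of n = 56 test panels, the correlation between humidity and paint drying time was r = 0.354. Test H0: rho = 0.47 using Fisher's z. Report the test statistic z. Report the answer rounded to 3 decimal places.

-1.020

z_r = atanh(0.354) = 0.370009,  z_0 = atanh(0.47) = 0.510070
SE = 1/√(n−3) = 1/√53 = 0.137361
z = (z_r − z_0)/SE = (0.370009 − 0.510070) / 0.137361 = -0.140061 / 0.137361 = -1.020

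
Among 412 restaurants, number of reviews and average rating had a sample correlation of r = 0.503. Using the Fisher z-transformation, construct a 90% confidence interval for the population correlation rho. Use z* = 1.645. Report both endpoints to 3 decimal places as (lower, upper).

Fisher z: z_r = atanh(r) = ½·ln((1+0.503)/(1−0.503)) = 0.553314
SE(z) = 1/√(n−3) = 1/√409 = 0.049447
90% ⇒ z* = 1.645; margin = 1.645·0.049447 = 0.081340
CI on z-scale: (0.471974, 0.634654)
Back-transform: tanh(0.471974) = 0.439793, tanh(0.634654) = 0.561249

(0.440, 0.561)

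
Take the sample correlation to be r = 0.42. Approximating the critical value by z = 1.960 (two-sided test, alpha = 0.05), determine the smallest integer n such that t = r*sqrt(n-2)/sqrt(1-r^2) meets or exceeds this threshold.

Need r·√(n−2)/√(1−r²) ≥ 1.960
√(n−2) ≥ 1.960·√(1−0.1764) / 0.42 = 1.960·0.907524 / 0.42 = 4.2351
n−2 ≥ 17.9361  ⇒  n ≥ 19.9361
Smallest integer n = 20

20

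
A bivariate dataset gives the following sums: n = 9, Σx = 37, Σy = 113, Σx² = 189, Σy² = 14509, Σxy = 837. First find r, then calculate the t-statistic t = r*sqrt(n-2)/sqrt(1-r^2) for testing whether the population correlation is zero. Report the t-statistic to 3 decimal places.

1.680

S_xy = nΣxy − ΣxΣy = 9·837 − 37·113 = 7533 − 4181 = 3352
S_xx = nΣx² − (Σx)² = 9·189 − 37² = 1701 − 1369 = 332
S_yy = nΣy² − (Σy)² = 9·14509 − 113² = 130581 − 12769 = 117812
r = S_xy / √(S_xx·S_yy) = 3352 / √(332·117812) = 3352 / √39113584 = 3352 / 6254.0854 = 0.5360
t = r·√(n−2)/√(1−r²) = 0.5360·√7 / √(1−0.287296) = 1.418123 / 0.844218 = 1.680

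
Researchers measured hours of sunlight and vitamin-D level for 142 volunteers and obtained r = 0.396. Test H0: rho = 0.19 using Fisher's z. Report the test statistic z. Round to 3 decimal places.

Fisher z: atanh(0.396) = 0.418896, atanh(0.19) = 0.192337
z = (z_r − z_0)·√(n−3) = (0.418896 − 0.192337)·√139 = 0.226559 · 11.789826 = 2.671

2.671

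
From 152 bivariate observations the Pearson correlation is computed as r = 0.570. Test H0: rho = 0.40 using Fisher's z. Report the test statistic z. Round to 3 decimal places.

2.733

Fisher z: atanh(0.570) = 0.647523, atanh(0.40) = 0.423649
z = (z_r − z_0)·√(n−3) = (0.647523 − 0.423649)·√149 = 0.223874 · 12.206556 = 2.733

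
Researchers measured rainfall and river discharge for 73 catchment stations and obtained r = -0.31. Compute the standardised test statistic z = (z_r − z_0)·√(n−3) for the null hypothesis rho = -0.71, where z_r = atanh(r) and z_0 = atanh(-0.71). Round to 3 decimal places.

Fisher z: atanh(-0.31) = -0.320545, atanh(-0.71) = -0.887184
z = (z_r − z_0)·√(n−3) = (-0.320545 − (-0.887184))·√70 = 0.566639 · 8.366600 = 4.741

4.741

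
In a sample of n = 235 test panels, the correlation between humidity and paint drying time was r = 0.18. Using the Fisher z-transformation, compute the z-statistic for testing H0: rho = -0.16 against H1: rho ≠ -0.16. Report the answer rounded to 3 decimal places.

5.230

z_r = atanh(0.18) = 0.181983,  z_0 = atanh(-0.16) = -0.161387
SE = 1/√(n−3) = 1/√232 = 0.065653
z = (z_r − z_0)/SE = (0.181983 − (-0.161387)) / 0.065653 = 0.343370 / 0.065653 = 5.230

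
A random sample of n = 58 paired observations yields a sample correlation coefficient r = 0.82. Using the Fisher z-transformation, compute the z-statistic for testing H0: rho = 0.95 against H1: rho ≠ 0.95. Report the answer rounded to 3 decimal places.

-5.006

z_r = atanh(0.82) = 1.156817,  z_0 = atanh(0.95) = 1.831781
SE = 1/√(n−3) = 1/√55 = 0.134840
z = (z_r − z_0)/SE = (1.156817 − 1.831781) / 0.134840 = -0.674964 / 0.134840 = -5.006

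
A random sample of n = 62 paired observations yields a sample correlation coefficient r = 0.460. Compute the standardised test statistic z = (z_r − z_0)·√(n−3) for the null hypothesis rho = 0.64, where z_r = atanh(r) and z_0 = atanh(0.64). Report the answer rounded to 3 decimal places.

z_r = atanh(0.460) = 0.497311,  z_0 = atanh(0.64) = 0.758174
SE = 1/√(n−3) = 1/√59 = 0.130189
z = (z_r − z_0)/SE = (0.497311 − 0.758174) / 0.130189 = -0.260863 / 0.130189 = -2.004

-2.004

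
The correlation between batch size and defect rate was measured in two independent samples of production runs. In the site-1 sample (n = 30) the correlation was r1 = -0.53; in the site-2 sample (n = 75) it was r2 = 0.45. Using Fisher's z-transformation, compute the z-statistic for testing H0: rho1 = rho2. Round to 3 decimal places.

Fisher z-transforms: z1 = atanh(-0.53) = -0.590145, z2 = atanh(0.45) = 0.484700; difference d = -1.074845
Var(d) = 1/27 + 1/72 = 0.0370370 + 0.0138889 = 0.0509259
z = d/√Var(d) = -1.074845 / √0.0509259 = -1.074845 / 0.225668 = -4.763

-4.763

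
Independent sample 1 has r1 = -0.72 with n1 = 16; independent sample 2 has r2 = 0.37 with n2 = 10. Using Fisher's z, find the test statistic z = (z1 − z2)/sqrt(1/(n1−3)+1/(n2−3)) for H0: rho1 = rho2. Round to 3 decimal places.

-2.765

Fisher z-transforms: z1 = atanh(-0.72) = -0.907645, z2 = atanh(0.37) = 0.388423; difference d = -1.296068
Var(d) = 1/13 + 1/7 = 0.0769231 + 0.1428571 = 0.2197802
z = d/√Var(d) = -1.296068 / √0.2197802 = -1.296068 / 0.468807 = -2.765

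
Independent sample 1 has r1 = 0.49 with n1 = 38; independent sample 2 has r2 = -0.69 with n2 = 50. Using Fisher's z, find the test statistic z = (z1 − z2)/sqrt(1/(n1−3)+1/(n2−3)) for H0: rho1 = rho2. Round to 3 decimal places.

z1 = atanh(0.49) = 0.536060,  z2 = atanh(-0.69) = -0.847956
SE = √(1/(n1−3) + 1/(n2−3)) = √(1/35 + 1/47) = √(0.0285714 + 0.0212766) = √0.0498480 = 0.223267
z = (z1 − z2)/SE = (0.536060 − (-0.847956)) / 0.223267 = 1.384016 / 0.223267 = 6.199

6.199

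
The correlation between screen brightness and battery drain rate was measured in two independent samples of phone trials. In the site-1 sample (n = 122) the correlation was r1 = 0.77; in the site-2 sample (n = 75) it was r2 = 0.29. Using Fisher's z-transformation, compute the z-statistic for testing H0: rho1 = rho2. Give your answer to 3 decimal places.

4.834

Fisher z-transforms: z1 = atanh(0.77) = 1.020328, z2 = atanh(0.29) = 0.298566; difference d = 0.721762
Var(d) = 1/119 + 1/72 = 0.0084034 + 0.0138889 = 0.0222923
z = d/√Var(d) = 0.721762 / √0.0222923 = 0.721762 / 0.149306 = 4.834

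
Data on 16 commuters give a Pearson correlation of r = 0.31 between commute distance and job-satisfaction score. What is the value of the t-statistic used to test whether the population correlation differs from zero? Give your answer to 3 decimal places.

1 − r² = 1 − 0.0961 = 0.9039;  √(1−r²) = 0.950737
√(n−2) = √14 = 3.741657
t = r·√(n−2)/√(1−r²) = 0.31 · 3.741657 / 0.950737 = 1.220

1.220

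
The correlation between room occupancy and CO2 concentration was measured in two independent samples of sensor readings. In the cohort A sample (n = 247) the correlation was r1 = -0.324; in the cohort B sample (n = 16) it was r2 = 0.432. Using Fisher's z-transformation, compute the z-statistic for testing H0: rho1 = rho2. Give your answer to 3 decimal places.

z1 = atanh(-0.324) = -0.336110,  z2 = atanh(0.432) = 0.462353
SE = √(1/(n1−3) + 1/(n2−3)) = √(1/244 + 1/13) = √(0.0040984 + 0.0769231) = √0.0810215 = 0.284643
z = (z1 − z2)/SE = (-0.336110 − 0.462353) / 0.284643 = -0.798463 / 0.284643 = -2.805

-2.805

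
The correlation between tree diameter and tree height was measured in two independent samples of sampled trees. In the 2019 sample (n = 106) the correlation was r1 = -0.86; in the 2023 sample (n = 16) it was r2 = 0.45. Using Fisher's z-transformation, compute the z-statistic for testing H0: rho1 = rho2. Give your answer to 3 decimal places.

z1 = atanh(-0.86) = -1.293345,  z2 = atanh(0.45) = 0.484700
SE = √(1/(n1−3) + 1/(n2−3)) = √(1/103 + 1/13) = √(0.0097087 + 0.0769231) = √0.0866318 = 0.294333
z = (z1 − z2)/SE = (-1.293345 − 0.484700) / 0.294333 = -1.778045 / 0.294333 = -6.041

-6.041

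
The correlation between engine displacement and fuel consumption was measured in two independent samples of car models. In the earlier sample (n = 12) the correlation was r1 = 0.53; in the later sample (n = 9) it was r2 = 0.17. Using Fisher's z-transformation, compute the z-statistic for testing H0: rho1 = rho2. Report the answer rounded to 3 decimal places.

z1 = atanh(0.53) = 0.590145,  z2 = atanh(0.17) = 0.171667
SE = √(1/(n1−3) + 1/(n2−3)) = √(1/9 + 1/6) = √(0.1111111 + 0.1666667) = √0.2777778 = 0.527046
z = (z1 − z2)/SE = (0.590145 − 0.171667) / 0.527046 = 0.418478 / 0.527046 = 0.794

0.794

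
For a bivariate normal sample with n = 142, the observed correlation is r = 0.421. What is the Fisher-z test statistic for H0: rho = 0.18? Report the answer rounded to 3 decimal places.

z_r = atanh(0.421) = 0.448907,  z_0 = atanh(0.18) = 0.181983
SE = 1/√(n−3) = 1/√139 = 0.084819
z = (z_r − z_0)/SE = (0.448907 − 0.181983) / 0.084819 = 0.266924 / 0.084819 = 3.147

3.147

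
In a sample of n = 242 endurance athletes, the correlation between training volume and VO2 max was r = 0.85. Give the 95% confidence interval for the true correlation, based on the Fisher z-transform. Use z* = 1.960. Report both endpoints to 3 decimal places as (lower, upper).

Fisher z: z_r = atanh(r) = ½·ln((1+0.85)/(1−0.85)) = 1.256153
SE(z) = 1/√(n−3) = 1/√239 = 0.064685
95% ⇒ z* = 1.960; margin = 1.960·0.064685 = 0.126783
CI on z-scale: (1.129370, 1.382936)
Back-transform: tanh(1.129370) = 0.810804, tanh(1.382936) = 0.881607

(0.811, 0.882)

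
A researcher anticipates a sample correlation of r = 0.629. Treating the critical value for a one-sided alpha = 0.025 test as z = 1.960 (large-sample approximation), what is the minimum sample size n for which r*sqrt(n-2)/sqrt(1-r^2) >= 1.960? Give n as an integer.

8

r√(n−2)/√(1−r²) ≥ 1.960  ⇔  n−2 ≥ (1.960)²·(1−r²)/r²
(1−r²)/r² = (1−0.395641)/0.395641 = 1.5275
n ≥ 2 + 3.8416·1.5275 = 2 + 5.8680 = 7.8680
⌈7.8680⌉ = 8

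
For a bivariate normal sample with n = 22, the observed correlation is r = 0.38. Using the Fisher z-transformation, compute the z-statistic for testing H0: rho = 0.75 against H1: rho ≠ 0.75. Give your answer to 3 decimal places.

-2.497

Fisher z: atanh(0.38) = 0.400060, atanh(0.75) = 0.972955
z = (z_r − z_0)·√(n−3) = (0.400060 − 0.972955)·√19 = -0.572895 · 4.358899 = -2.497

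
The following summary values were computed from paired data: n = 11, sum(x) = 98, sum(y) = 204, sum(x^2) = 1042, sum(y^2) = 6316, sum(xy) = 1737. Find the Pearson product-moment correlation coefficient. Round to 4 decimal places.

Numerator: nΣxy − (Σx)(Σy) = 11·1737 − (98)(204) = -885
Denominator: √[(nΣx²−(Σx)²)(nΣy²−(Σy)²)]
  nΣx²−(Σx)² = 11·1042 − 9604 = 1858;  nΣy²−(Σy)² = 11·6316 − 41616 = 27860
  √(1858·27860) = √51763880 = 7194.7119
r = -885 / 7194.7119 = -0.1230

-0.1230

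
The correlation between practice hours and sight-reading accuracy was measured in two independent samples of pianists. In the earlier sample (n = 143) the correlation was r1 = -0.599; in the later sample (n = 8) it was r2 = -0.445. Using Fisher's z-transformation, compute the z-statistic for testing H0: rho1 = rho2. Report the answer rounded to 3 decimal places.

-0.468

z1 = atanh(-0.599) = -0.691586,  z2 = atanh(-0.445) = -0.478448
SE = √(1/(n1−3) + 1/(n2−3)) = √(1/140 + 1/5) = √(0.0071429 + 0.2000000) = √0.2071429 = 0.455130
z = (z1 − z2)/SE = (-0.691586 − (-0.478448)) / 0.455130 = -0.213138 / 0.455130 = -0.468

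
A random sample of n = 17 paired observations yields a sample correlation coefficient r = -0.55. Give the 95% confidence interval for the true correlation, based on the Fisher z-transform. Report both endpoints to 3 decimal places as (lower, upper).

Fisher z: z_r = atanh(r) = ½·ln((1+(-0.55))/(1−(-0.55))) = -0.618381
SE(z) = 1/√(n−3) = 1/√14 = 0.267261
95% ⇒ z* = 1.960; margin = 1.960·0.267261 = 0.523832
CI on z-scale: (-1.142213, -0.094549)
Back-transform: tanh(-1.142213) = -0.815158, tanh(-0.094549) = -0.094268

(-0.815, -0.094)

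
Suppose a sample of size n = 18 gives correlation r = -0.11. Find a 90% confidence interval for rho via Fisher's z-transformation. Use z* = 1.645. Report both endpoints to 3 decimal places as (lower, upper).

z_r = atanh(-0.11) = -0.110447;  SE = 1/√(n−3) = 1/√15 = 0.258199
z-limits: -0.110447 ± 1.645·0.258199 = -0.110447 ± 0.424737 = [-0.535184, 0.314290]
ρ-limits: (tanh -0.535184, tanh 0.314290) = (-0.489, 0.304)

(-0.489, 0.304)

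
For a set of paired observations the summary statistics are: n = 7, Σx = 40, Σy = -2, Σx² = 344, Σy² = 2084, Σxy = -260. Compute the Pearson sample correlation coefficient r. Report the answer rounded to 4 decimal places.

Numerator: nΣxy − (Σx)(Σy) = 7·(-260) − (40)(-2) = -1740
Denominator: √[(nΣx²−(Σx)²)(nΣy²−(Σy)²)]
  nΣx²−(Σx)² = 7·344 − 1600 = 808;  nΣy²−(Σy)² = 7·2084 − 4 = 14584
  √(808·14584) = √11783872 = 3432.7645
r = -1740 / 3432.7645 = -0.5069

-0.5069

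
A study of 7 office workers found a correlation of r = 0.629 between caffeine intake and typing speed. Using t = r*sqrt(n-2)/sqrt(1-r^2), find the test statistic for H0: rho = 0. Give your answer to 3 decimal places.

1.809

1 − r² = 1 − 0.395641 = 0.604359;  √(1−r²) = 0.777405
√(n−2) = √5 = 2.236068
t = r·√(n−2)/√(1−r²) = 0.629 · 2.236068 / 0.777405 = 1.809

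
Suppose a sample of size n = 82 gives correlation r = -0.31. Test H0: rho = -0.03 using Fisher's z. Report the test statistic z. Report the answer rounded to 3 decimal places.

-2.582

Fisher z: atanh(-0.31) = -0.320545, atanh(-0.03) = -0.030009
z = (z_r − z_0)·√(n−3) = (-0.320545 − (-0.030009))·√79 = -0.290536 · 8.888194 = -2.582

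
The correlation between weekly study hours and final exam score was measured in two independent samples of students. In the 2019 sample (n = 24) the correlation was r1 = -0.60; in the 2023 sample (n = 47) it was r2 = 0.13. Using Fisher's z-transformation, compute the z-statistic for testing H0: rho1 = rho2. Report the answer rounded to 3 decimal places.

Fisher z-transforms: z1 = atanh(-0.60) = -0.693147, z2 = atanh(0.13) = 0.130740; difference d = -0.823887
Var(d) = 1/21 + 1/44 = 0.0476190 + 0.0227273 = 0.0703463
z = d/√Var(d) = -0.823887 / √0.0703463 = -0.823887 / 0.265229 = -3.106

-3.106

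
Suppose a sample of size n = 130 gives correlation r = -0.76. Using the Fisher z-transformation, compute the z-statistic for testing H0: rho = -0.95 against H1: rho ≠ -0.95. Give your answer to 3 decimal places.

9.416

z_r = atanh(-0.76) = -0.996215,  z_0 = atanh(-0.95) = -1.831781
SE = 1/√(n−3) = 1/√127 = 0.088736
z = (z_r − z_0)/SE = (-0.996215 − (-1.831781)) / 0.088736 = 0.835566 / 0.088736 = 9.416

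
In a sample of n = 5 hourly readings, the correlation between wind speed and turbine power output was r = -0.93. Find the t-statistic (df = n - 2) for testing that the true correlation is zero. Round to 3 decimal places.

-4.382

1 − r² = 1 − 0.8649 = 0.1351;  √(1−r²) = 0.367560
√(n−2) = √3 = 1.732051
t = r·√(n−2)/√(1−r²) = -0.93 · 1.732051 / 0.367560 = -4.382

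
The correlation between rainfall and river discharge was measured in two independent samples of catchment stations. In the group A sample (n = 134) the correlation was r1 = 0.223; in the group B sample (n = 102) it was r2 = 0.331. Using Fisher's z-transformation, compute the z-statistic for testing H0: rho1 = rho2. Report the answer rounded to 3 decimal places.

z1 = atanh(0.223) = 0.226811,  z2 = atanh(0.331) = 0.343951
SE = √(1/(n1−3) + 1/(n2−3)) = √(1/131 + 1/99) = √(0.0076336 + 0.0101010) = √0.0177346 = 0.133171
z = (z1 − z2)/SE = (0.226811 − 0.343951) / 0.133171 = -0.117140 / 0.133171 = -0.880

-0.880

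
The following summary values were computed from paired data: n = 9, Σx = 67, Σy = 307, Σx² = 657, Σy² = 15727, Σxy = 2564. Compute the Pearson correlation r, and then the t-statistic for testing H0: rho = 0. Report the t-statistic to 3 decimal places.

S_xy = nΣxy − ΣxΣy = 9·2564 − 67·307 = 23076 − 20569 = 2507
S_xx = nΣx² − (Σx)² = 9·657 − 67² = 5913 − 4489 = 1424
S_yy = nΣy² − (Σy)² = 9·15727 − 307² = 141543 − 94249 = 47294
r = S_xy / √(S_xx·S_yy) = 2507 / √(1424·47294) = 2507 / √67346656 = 2507 / 8206.5008 = 0.3055
t = r·√(n−2)/√(1−r²) = 0.3055·√7 / √(1−0.093330) = 0.808277 / 0.952192 = 0.849

0.849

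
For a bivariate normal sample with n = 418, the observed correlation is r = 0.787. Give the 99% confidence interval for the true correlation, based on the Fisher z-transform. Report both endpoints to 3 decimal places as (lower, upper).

Fisher z: z_r = atanh(r) = ½·ln((1+0.787)/(1−0.787)) = 1.063501
SE(z) = 1/√(n−3) = 1/√415 = 0.049088
99% ⇒ z* = 2.576; margin = 2.576·0.049088 = 0.126451
CI on z-scale: (0.937050, 1.189952)
Back-transform: tanh(0.937050) = 0.733864, tanh(1.189952) = 0.830564

(0.734, 0.831)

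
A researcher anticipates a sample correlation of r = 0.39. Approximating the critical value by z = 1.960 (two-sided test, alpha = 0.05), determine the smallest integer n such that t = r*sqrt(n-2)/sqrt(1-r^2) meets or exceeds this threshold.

24

Need r·√(n−2)/√(1−r²) ≥ 1.960
√(n−2) ≥ 1.960·√(1−0.1521) / 0.39 = 1.960·0.920815 / 0.39 = 4.6277
n−2 ≥ 21.4156  ⇒  n ≥ 23.4156
Smallest integer n = 24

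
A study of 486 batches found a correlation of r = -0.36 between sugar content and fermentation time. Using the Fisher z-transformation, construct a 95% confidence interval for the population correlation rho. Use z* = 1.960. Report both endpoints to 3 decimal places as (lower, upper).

(-0.435, -0.280)

z_r = atanh(-0.36) = -0.376886;  SE = 1/√(n−3) = 1/√483 = 0.045502
z-limits: -0.376886 ± 1.960·0.045502 = -0.376886 ± 0.089184 = [-0.466070, -0.287702]
ρ-limits: (tanh -0.466070, tanh -0.287702) = (-0.435, -0.280)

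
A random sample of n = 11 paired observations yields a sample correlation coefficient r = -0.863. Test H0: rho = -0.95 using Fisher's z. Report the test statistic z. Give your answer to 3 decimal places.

1.490

Fisher z: atanh(-0.863) = -1.304981, atanh(-0.95) = -1.831781
z = (z_r − z_0)·√(n−3) = (-1.304981 − (-1.831781))·√8 = 0.526800 · 2.828427 = 1.490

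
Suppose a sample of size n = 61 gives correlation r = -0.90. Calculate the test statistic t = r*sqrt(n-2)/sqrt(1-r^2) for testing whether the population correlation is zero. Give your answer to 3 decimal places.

t = r·√(n−2) / √(1−r²) with r = -0.90, n = 61
  = -0.90·√59 / √(1 − 0.8100)
  = -0.90·7.681146 / 0.435890
  = -6.913031 / 0.435890 = -15.860

-15.860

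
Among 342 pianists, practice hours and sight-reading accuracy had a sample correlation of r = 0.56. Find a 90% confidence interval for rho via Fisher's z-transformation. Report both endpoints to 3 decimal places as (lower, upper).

Fisher z: z_r = atanh(r) = ½·ln((1+0.56)/(1−0.56)) = 0.632833
SE(z) = 1/√(n−3) = 1/√339 = 0.054313
90% ⇒ z* = 1.645; margin = 1.645·0.054313 = 0.089345
CI on z-scale: (0.543488, 0.722178)
Back-transform: tanh(0.543488) = 0.495624, tanh(0.722178) = 0.618257

(0.496, 0.618)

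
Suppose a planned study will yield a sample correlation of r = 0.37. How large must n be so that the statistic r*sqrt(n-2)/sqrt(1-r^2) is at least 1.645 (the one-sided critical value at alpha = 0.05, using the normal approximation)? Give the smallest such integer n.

r√(n−2)/√(1−r²) ≥ 1.645  ⇔  n−2 ≥ (1.645)²·(1−r²)/r²
(1−r²)/r² = (1−0.1369)/0.1369 = 6.3046
n ≥ 2 + 2.706025·6.3046 = 2 + 17.0604 = 19.0604
⌈19.0604⌉ = 20

20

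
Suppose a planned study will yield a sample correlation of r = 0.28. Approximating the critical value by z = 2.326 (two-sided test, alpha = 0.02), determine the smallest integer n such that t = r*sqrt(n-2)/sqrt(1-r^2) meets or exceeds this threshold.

66

Need r·√(n−2)/√(1−r²) ≥ 2.326
√(n−2) ≥ 2.326·√(1−0.0784) / 0.28 = 2.326·0.960000 / 0.28 = 7.9749
n−2 ≥ 63.5990  ⇒  n ≥ 65.5990
Smallest integer n = 66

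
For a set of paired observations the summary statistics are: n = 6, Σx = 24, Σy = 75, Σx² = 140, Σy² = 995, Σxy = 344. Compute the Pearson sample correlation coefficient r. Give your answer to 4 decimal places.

S_xy = nΣxy − ΣxΣy = 6·344 − 24·75 = 2064 − 1800 = 264
S_xx = nΣx² − (Σx)² = 6·140 − 24² = 840 − 576 = 264
S_yy = nΣy² − (Σy)² = 6·995 − 75² = 5970 − 5625 = 345
r = S_xy / √(S_xx·S_yy) = 264 / √(264·345) = 264 / √91080 = 264 / 301.7946 = 0.8748

0.8748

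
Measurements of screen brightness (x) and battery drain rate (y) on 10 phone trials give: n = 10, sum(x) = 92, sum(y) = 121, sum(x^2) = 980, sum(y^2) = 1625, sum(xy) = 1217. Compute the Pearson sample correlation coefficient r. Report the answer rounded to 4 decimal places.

Numerator: nΣxy − (Σx)(Σy) = 10·1217 − (92)(121) = 1038
Denominator: √[(nΣx²−(Σx)²)(nΣy²−(Σy)²)]
  nΣx²−(Σx)² = 10·980 − 8464 = 1336;  nΣy²−(Σy)² = 10·1625 − 14641 = 1609
  √(1336·1609) = √2149624 = 1466.1596
r = 1038 / 1466.1596 = 0.7080

0.7080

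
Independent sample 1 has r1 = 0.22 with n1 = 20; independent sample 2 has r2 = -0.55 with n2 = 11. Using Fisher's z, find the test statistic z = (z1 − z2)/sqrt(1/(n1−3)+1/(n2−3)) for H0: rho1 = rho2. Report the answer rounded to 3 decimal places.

1.964

Fisher z-transforms: z1 = atanh(0.22) = 0.223656, z2 = atanh(-0.55) = -0.618381; difference d = 0.842037
Var(d) = 1/17 + 1/8 = 0.0588235 + 0.1250000 = 0.1838235
z = d/√Var(d) = 0.842037 / √0.1838235 = 0.842037 / 0.428746 = 1.964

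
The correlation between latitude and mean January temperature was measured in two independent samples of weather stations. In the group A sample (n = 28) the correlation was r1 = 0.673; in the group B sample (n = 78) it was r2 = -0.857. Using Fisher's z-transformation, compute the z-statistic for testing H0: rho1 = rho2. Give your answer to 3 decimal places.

9.085

z1 = atanh(0.673) = 0.816207,  z2 = atanh(-0.857) = -1.281936
SE = √(1/(n1−3) + 1/(n2−3)) = √(1/25 + 1/75) = √(0.0400000 + 0.0133333) = √0.0533333 = 0.230940
z = (z1 − z2)/SE = (0.816207 − (-1.281936)) / 0.230940 = 2.098143 / 0.230940 = 9.085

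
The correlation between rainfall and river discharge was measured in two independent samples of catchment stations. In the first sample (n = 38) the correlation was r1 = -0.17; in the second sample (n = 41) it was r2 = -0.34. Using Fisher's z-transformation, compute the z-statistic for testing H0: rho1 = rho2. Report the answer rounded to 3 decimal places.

0.779

Fisher z-transforms: z1 = atanh(-0.17) = -0.171667, z2 = atanh(-0.34) = -0.354093; difference d = 0.182426
Var(d) = 1/35 + 1/38 = 0.0285714 + 0.0263158 = 0.0548872
z = d/√Var(d) = 0.182426 / √0.0548872 = 0.182426 / 0.234280 = 0.779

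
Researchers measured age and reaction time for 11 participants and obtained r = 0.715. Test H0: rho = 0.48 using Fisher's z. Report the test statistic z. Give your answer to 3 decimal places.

1.059

z_r = atanh(0.715) = 0.897340,  z_0 = atanh(0.48) = 0.522984
SE = 1/√(n−3) = 1/√8 = 0.353553
z = (z_r − z_0)/SE = (0.897340 − 0.522984) / 0.353553 = 0.374356 / 0.353553 = 1.059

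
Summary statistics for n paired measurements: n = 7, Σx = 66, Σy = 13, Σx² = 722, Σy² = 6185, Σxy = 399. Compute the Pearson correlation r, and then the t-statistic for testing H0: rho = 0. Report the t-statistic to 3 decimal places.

0.843

S_xy = nΣxy − ΣxΣy = 7·399 − 66·13 = 2793 − 858 = 1935
S_xx = nΣx² − (Σx)² = 7·722 − 66² = 5054 − 4356 = 698
S_yy = nΣy² − (Σy)² = 7·6185 − 13² = 43295 − 169 = 43126
r = S_xy / √(S_xx·S_yy) = 1935 / √(698·43126) = 1935 / √30101948 = 1935 / 5486.5242 = 0.3527
t = r·√(n−2)/√(1−r²) = 0.3527·√5 / √(1−0.124397) = 0.788661 / 0.935737 = 0.843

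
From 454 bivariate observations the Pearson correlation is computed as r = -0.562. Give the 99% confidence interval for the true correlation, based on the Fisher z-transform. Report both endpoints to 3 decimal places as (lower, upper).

Fisher z: z_r = atanh(r) = ½·ln((1+(-0.562))/(1−(-0.562))) = -0.635752
SE(z) = 1/√(n−3) = 1/√451 = 0.047088
99% ⇒ z* = 2.576; margin = 2.576·0.047088 = 0.121299
CI on z-scale: (-0.757051, -0.514453)
Back-transform: tanh(-0.757051) = -0.639337, tanh(-0.514453) = -0.473407

(-0.639, -0.473)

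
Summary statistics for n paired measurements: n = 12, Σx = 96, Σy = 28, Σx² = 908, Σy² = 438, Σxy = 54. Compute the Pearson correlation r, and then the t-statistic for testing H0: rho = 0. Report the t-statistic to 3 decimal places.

-3.524

Numerator: nΣxy − (Σx)(Σy) = 12·54 − (96)(28) = -2040
Denominator: √[(nΣx²−(Σx)²)(nΣy²−(Σy)²)]
  nΣx²−(Σx)² = 12·908 − 9216 = 1680;  nΣy²−(Σy)² = 12·438 − 784 = 4472
  √(1680·4472) = √7512960 = 2740.9779
r = -2040 / 2740.9779 = -0.7443
t = r·√(n−2)/√(1−r²) = -0.7443·√10 / √(1−0.553982) = -2.353683 / 0.667846 = -3.524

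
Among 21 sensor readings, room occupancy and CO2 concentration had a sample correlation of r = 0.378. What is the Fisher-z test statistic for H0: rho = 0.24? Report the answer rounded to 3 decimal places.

Fisher z: atanh(0.378) = 0.397724, atanh(0.24) = 0.244774
z = (z_r − z_0)·√(n−3) = (0.397724 − 0.244774)·√18 = 0.152950 · 4.242641 = 0.649

0.649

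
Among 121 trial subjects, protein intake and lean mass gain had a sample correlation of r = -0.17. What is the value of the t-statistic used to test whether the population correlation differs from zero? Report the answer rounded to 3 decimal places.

t = r·√(n−2) / √(1−r²) with r = -0.17, n = 121
  = -0.17·√119 / √(1 − 0.0289)
  = -0.17·10.908712 / 0.985444
  = -1.854481 / 0.985444 = -1.882

-1.882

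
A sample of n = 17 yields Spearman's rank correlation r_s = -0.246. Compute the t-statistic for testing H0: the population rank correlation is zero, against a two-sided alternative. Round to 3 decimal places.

-0.983

t = r_s·√(n−2) / √(1−r_s²) with r_s = -0.246, n = 17
  = -0.246·√15 / √(1 − 0.060516)
  = -0.246·3.872983 / 0.969270
  = -0.952754 / 0.969270 = -0.983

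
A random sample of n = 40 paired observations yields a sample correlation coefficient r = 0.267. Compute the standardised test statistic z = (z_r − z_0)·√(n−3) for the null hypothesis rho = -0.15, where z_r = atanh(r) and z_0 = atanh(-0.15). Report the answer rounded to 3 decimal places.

2.584

z_r = atanh(0.267) = 0.273631,  z_0 = atanh(-0.15) = -0.151140
SE = 1/√(n−3) = 1/√37 = 0.164399
z = (z_r − z_0)/SE = (0.273631 − (-0.151140)) / 0.164399 = 0.424771 / 0.164399 = 2.584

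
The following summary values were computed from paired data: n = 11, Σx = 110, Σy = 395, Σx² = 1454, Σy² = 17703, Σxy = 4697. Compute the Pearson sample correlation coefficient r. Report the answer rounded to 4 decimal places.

Numerator: nΣxy − (Σx)(Σy) = 11·4697 − (110)(395) = 8217
Denominator: √[(nΣx²−(Σx)²)(nΣy²−(Σy)²)]
  nΣx²−(Σx)² = 11·1454 − 12100 = 3894;  nΣy²−(Σy)² = 11·17703 − 156025 = 38708
  √(3894·38708) = √150728952 = 12277.1720
r = 8217 / 12277.1720 = 0.6693

0.6693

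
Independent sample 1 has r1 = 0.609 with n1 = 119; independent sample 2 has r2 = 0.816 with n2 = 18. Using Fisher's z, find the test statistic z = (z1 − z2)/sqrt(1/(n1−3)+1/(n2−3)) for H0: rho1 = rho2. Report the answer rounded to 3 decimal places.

-1.594

z1 = atanh(0.609) = 0.707330,  z2 = atanh(0.816) = 1.144728
SE = √(1/(n1−3) + 1/(n2−3)) = √(1/116 + 1/15) = √(0.0086207 + 0.0666667) = √0.0752874 = 0.274385
z = (z1 − z2)/SE = (0.707330 − 1.144728) / 0.274385 = -0.437398 / 0.274385 = -1.594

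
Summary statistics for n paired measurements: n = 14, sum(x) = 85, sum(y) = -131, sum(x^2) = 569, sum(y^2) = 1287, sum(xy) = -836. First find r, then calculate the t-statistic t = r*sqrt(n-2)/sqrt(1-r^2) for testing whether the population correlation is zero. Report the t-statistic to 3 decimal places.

S_xy = nΣxy − ΣxΣy = 14·(-836) − 85·(-131) = -11704 − (-11135) = -569
S_xx = nΣx² − (Σx)² = 14·569 − 85² = 7966 − 7225 = 741
S_yy = nΣy² − (Σy)² = 14·1287 − (-131)² = 18018 − 17161 = 857
r = S_xy / √(S_xx·S_yy) = -569 / √(741·857) = -569 / √635037 = -569 / 796.8921 = -0.7140
t = r·√(n−2)/√(1−r²) = -0.7140·√12 / √(1−0.509796) = -2.473369 / 0.700146 = -3.533

-3.533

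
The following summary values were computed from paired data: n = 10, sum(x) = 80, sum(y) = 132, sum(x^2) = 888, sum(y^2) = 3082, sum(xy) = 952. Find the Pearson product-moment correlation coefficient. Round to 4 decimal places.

-0.1804

Numerator: nΣxy − (Σx)(Σy) = 10·952 − (80)(132) = -1040
Denominator: √[(nΣx²−(Σx)²)(nΣy²−(Σy)²)]
  nΣx²−(Σx)² = 10·888 − 6400 = 2480;  nΣy²−(Σy)² = 10·3082 − 17424 = 13396
  √(2480·13396) = √33222080 = 5763.8598
r = -1040 / 5763.8598 = -0.1804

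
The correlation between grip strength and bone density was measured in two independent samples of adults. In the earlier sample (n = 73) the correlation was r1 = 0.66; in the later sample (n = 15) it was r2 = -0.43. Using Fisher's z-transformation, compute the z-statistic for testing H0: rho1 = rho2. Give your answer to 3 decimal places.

4.009

z1 = atanh(0.66) = 0.792814,  z2 = atanh(-0.43) = -0.459897
SE = √(1/(n1−3) + 1/(n2−3)) = √(1/70 + 1/12) = √(0.0142857 + 0.0833333) = √0.0976190 = 0.312440
z = (z1 − z2)/SE = (0.792814 − (-0.459897)) / 0.312440 = 1.252711 / 0.312440 = 4.009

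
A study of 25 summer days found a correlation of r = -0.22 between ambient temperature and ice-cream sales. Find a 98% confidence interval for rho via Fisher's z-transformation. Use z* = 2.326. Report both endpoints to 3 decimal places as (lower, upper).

(-0.617, 0.266)

Fisher z: z_r = atanh(r) = ½·ln((1+(-0.22))/(1−(-0.22))) = -0.223656
SE(z) = 1/√(n−3) = 1/√22 = 0.213201
98% ⇒ z* = 2.326; margin = 2.326·0.213201 = 0.495906
CI on z-scale: (-0.719562, 0.272250)
Back-transform: tanh(-0.719562) = -0.616638, tanh(0.272250) = 0.265717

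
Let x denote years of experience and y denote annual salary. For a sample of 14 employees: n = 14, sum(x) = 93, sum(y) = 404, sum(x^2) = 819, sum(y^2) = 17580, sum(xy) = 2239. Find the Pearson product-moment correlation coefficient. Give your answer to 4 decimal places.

-0.4074

S_xy = nΣxy − ΣxΣy = 14·2239 − 93·404 = 31346 − 37572 = -6226
S_xx = nΣx² − (Σx)² = 14·819 − 93² = 11466 − 8649 = 2817
S_yy = nΣy² − (Σy)² = 14·17580 − 404² = 246120 − 163216 = 82904
r = S_xy / √(S_xx·S_yy) = -6226 / √(2817·82904) = -6226 / √233540568 = -6226 / 15282.0342 = -0.4074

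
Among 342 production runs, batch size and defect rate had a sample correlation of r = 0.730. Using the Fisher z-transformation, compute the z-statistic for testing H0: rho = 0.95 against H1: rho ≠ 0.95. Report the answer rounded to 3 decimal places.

-16.627

z_r = atanh(0.730) = 0.928727,  z_0 = atanh(0.95) = 1.831781
SE = 1/√(n−3) = 1/√339 = 0.054313
z = (z_r − z_0)/SE = (0.928727 − 1.831781) / 0.054313 = -0.903054 / 0.054313 = -16.627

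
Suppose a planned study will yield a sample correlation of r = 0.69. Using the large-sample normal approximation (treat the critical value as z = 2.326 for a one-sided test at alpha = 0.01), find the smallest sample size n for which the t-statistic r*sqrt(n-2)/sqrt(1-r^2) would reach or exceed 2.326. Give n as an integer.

Need r·√(n−2)/√(1−r²) ≥ 2.326
√(n−2) ≥ 2.326·√(1−0.4761) / 0.69 = 2.326·0.723809 / 0.69 = 2.4400
n−2 ≥ 5.9536  ⇒  n ≥ 7.9536
Smallest integer n = 8

8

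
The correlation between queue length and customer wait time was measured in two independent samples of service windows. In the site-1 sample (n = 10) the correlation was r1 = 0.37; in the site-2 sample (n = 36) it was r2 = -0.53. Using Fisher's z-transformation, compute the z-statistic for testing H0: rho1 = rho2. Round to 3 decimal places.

2.352

z1 = atanh(0.37) = 0.388423,  z2 = atanh(-0.53) = -0.590145
SE = √(1/(n1−3) + 1/(n2−3)) = √(1/7 + 1/33) = √(0.1428571 + 0.0303030) = √0.1731601 = 0.416125
z = (z1 − z2)/SE = (0.388423 − (-0.590145)) / 0.416125 = 0.978568 / 0.416125 = 2.352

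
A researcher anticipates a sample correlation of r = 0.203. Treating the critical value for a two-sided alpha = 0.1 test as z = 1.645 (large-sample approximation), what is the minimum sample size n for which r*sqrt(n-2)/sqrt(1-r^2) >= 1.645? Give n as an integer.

65

r√(n−2)/√(1−r²) ≥ 1.645  ⇔  n−2 ≥ (1.645)²·(1−r²)/r²
(1−r²)/r² = (1−0.041209)/0.041209 = 23.2665
n ≥ 2 + 2.706025·23.2665 = 2 + 62.9597 = 64.9597
⌈64.9597⌉ = 65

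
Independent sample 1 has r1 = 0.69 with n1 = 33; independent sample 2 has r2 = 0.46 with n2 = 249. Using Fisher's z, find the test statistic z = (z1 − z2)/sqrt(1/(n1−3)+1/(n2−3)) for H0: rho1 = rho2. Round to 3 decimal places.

Fisher z-transforms: z1 = atanh(0.69) = 0.847956, z2 = atanh(0.46) = 0.497311; difference d = 0.350645
Var(d) = 1/30 + 1/246 = 0.0333333 + 0.0040650 = 0.0373983
z = d/√Var(d) = 0.350645 / √0.0373983 = 0.350645 / 0.193386 = 1.813

1.813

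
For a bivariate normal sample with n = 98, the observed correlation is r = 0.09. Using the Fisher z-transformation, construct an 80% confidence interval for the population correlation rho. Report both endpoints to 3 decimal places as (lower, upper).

z_r = atanh(0.09) = 0.090244;  SE = 1/√(n−3) = 1/√95 = 0.102598
z-limits: 0.090244 ± 1.282·0.102598 = 0.090244 ± 0.131531 = [-0.041287, 0.221775]
ρ-limits: (tanh -0.041287, tanh 0.221775) = (-0.041, 0.218)

(-0.041, 0.218)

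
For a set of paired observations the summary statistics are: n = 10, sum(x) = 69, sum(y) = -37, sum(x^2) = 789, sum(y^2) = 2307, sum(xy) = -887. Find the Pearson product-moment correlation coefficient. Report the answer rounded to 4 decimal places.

-0.7666

S_xy = nΣxy − ΣxΣy = 10·(-887) − 69·(-37) = -8870 − (-2553) = -6317
S_xx = nΣx² − (Σx)² = 10·789 − 69² = 7890 − 4761 = 3129
S_yy = nΣy² − (Σy)² = 10·2307 − (-37)² = 23070 − 1369 = 21701
r = S_xy / √(S_xx·S_yy) = -6317 / √(3129·21701) = -6317 / √67902429 = -6317 / 8240.2930 = -0.7666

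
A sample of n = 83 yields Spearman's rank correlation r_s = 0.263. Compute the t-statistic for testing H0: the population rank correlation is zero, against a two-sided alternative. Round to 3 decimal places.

t = r_s·√(n−2) / √(1−r_s²) with r_s = 0.263, n = 83
  = 0.263·√81 / √(1 − 0.069169)
  = 0.263·9.000000 / 0.964796
  = 2.367000 / 0.964796 = 2.453

2.453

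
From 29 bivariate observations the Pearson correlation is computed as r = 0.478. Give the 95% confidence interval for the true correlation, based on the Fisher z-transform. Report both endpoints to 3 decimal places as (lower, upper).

(0.135, 0.719)

Fisher z: z_r = atanh(r) = ½·ln((1+0.478)/(1−0.478)) = 0.520389
SE(z) = 1/√(n−3) = 1/√26 = 0.196116
95% ⇒ z* = 1.960; margin = 1.960·0.196116 = 0.384387
CI on z-scale: (0.136002, 0.904776)
Back-transform: tanh(0.136002) = 0.135170, tanh(0.904776) = 0.718615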